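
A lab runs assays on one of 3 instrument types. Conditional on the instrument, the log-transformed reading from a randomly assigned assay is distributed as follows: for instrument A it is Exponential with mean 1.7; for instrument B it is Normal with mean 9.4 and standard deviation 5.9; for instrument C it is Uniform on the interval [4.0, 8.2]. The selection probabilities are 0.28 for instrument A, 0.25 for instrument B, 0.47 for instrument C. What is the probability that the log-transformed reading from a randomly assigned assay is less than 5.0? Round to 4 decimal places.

Conditional on each instrument, P(X < 5.0): A: 0.947196; B: 0.227905; C: 0.238095.
By total probability, P(X < 5.0) = 0.28·0.947196 + 0.25·0.227905 + 0.47·0.238095 = 0.434096.

0.4341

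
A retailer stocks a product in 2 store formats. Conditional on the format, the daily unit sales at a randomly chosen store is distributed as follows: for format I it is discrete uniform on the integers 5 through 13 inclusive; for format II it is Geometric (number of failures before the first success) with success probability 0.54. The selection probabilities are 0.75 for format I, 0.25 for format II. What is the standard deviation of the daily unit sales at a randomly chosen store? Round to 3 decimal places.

Per component, I: μ=9, E[X²]=87.6667; II: μ=0.851852, E[X²]=2.30316.
E[X] = 0.75·9 + 0.25·0.851852 = 6.96296.
E[X²] = 0.75·87.6667 + 0.25·2.30316 = 66.3258.
Var(X) = E[X²] − (E[X])² = 66.3258 − 48.4829 = 17.8429.
SD(X) = √17.8429 = 4.22409.

4.224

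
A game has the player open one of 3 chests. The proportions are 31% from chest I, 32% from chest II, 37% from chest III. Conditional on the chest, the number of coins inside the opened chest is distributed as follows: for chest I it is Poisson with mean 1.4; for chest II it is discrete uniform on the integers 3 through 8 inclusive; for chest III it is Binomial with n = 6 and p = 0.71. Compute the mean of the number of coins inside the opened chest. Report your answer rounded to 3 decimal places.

3.770

Component means — I: 1.4; II: 5.5; III: 4.26.
E[X] = 0.31·1.4 + 0.32·5.5 + 0.37·4.26 = 3.7702.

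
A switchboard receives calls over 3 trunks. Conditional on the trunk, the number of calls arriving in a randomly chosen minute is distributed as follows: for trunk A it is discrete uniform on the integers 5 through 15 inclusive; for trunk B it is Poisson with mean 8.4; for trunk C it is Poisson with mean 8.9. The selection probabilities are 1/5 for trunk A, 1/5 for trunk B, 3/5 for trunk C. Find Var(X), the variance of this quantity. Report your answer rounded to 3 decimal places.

9.298

Per component, A: μ=10, E[X²]=110; B: μ=8.4, E[X²]=78.96; C: μ=8.9, E[X²]=88.11.
E[X] = 0.2·10 + 0.2·8.4 + 0.6·8.9 = 9.02.
E[X²] = 0.2·110 + 0.2·78.96 + 0.6·88.11 = 90.658.
Var(X) = E[X²] − (E[X])² = 90.658 − 81.3604 = 9.2976.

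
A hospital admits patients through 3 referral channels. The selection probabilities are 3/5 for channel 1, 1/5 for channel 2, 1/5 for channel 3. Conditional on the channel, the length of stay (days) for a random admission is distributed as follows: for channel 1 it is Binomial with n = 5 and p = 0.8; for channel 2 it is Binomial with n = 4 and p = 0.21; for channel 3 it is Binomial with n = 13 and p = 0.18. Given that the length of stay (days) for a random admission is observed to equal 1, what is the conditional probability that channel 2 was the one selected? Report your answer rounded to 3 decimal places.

0.638

Likelihoods P(X=1 | ·): 1: 0.0064; 2: 0.414153; 3: 0.216263.
Posterior ∝ prior × likelihood. Numerator for 2: 0.2·0.414153 = 0.0828306.
Normalizing constant: 0.6·0.0064 + 0.2·0.414153 + 0.2·0.216263 = 0.129923.
P(2 | observation) = 0.0828306 / 0.129923 = 0.637535.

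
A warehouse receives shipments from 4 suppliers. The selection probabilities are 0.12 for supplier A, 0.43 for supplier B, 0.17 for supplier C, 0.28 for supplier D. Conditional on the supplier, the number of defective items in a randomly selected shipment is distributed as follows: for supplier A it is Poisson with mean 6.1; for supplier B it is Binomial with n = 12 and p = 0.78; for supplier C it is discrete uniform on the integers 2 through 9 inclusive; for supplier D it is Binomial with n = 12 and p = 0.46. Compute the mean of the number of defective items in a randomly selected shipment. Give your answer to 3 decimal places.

7.237

Component means — A: 6.1; B: 9.36; C: 5.5; D: 5.52.
E[X] = 0.12·6.1 + 0.43·9.36 + 0.17·5.5 + 0.28·5.52 = 7.2374.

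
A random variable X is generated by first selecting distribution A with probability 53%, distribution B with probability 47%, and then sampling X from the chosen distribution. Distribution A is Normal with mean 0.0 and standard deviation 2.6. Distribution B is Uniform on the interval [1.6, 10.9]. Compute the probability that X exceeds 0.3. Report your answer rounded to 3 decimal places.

0.711

Conditional on each component, P(X > 0.3): A: 0.45407; B: 1.
By total probability, P(X > 0.3) = 0.53·0.45407 + 0.47·1 = 0.710657.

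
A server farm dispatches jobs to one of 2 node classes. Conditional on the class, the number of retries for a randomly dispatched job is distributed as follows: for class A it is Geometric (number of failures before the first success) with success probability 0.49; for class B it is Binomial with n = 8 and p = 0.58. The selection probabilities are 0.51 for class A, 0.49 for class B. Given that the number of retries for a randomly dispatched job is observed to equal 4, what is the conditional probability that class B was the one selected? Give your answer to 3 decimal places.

Likelihoods P(X=4 | ·): A: 0.0331495; B: 0.246494.
Posterior ∝ prior × likelihood. Numerator for B: 0.49·0.246494 = 0.120782.
Normalizing constant: 0.51·0.0331495 + 0.49·0.246494 = 0.137689.
P(B | observation) = 0.120782 / 0.137689 = 0.877214.

0.877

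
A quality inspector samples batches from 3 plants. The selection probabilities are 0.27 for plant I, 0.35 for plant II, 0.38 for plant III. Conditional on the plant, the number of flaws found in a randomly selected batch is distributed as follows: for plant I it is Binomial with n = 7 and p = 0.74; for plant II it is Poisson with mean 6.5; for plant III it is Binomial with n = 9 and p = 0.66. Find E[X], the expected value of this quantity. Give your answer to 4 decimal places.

5.9308

Component means — I: 5.18; II: 6.5; III: 5.94.
E[X] = 0.27·5.18 + 0.35·6.5 + 0.38·5.94 = 5.9308.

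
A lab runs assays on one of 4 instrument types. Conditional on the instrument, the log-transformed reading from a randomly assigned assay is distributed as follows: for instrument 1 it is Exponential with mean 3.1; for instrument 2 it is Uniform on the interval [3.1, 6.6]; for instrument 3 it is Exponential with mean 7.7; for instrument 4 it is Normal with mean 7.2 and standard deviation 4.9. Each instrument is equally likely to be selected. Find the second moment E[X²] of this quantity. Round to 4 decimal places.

For each component E[X²] = Var + (mean)², giving 1: 19.22; 2: 24.5433; 3: 118.58; 4: 75.85.
Overall E[X²] = 0.25·19.22 + 0.25·24.5433 + 0.25·118.58 + 0.25·75.85 = 59.5483.

59.5483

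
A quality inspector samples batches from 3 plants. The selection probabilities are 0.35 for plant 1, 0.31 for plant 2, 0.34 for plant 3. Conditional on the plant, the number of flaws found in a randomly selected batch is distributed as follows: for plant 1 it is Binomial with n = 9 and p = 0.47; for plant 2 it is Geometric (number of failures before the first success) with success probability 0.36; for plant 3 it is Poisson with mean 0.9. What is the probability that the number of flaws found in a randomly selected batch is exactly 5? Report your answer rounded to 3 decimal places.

Conditional on each plant, P(X = 5): 1: 0.228015; 2: 0.0386547; 3: 0.00200063.
By total probability, P(X = 5) = 0.35·0.228015 + 0.31·0.0386547 + 0.34·0.00200063 = 0.0924684.

0.092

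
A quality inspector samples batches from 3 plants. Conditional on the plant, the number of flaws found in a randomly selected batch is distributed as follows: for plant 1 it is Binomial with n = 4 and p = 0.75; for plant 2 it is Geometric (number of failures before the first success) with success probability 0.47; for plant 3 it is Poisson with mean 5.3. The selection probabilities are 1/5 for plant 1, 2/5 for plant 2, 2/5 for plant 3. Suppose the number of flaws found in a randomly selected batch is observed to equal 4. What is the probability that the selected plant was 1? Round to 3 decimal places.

Likelihoods P(X=4 | ·): 1: 0.316406; 2: 0.0370853; 3: 0.164109.
Posterior ∝ prior × likelihood. Numerator for 1: 0.2·0.316406 = 0.0632812.
Normalizing constant: 0.2·0.316406 + 0.4·0.0370853 + 0.4·0.164109 = 0.143759.
P(1 | observation) = 0.0632812 / 0.143759 = 0.44019.

0.440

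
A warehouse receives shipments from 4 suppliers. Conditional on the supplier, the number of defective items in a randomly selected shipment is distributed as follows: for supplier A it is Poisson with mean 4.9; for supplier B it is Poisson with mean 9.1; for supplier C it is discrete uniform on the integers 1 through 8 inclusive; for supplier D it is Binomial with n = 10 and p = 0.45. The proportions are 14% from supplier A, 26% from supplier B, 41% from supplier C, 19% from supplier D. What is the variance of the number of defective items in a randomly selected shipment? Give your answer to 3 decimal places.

Per component, A: μ=4.9, E[X²]=28.91; B: μ=9.1, E[X²]=91.91; C: μ=4.5, E[X²]=25.5; D: μ=4.5, E[X²]=22.725.
E[X] = 0.14·4.9 + 0.26·9.1 + 0.41·4.5 + 0.19·4.5 = 5.752.
E[X²] = 0.14·28.91 + 0.26·91.91 + 0.41·25.5 + 0.19·22.725 = 42.7167.
Var(X) = E[X²] − (E[X])² = 42.7167 − 33.0855 = 9.63125.

9.631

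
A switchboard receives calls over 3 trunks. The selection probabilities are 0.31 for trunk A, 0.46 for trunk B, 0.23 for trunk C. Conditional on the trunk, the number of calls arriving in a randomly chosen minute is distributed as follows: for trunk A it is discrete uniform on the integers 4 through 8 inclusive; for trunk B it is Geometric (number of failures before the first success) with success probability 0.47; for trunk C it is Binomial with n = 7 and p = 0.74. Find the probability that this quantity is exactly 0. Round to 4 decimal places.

0.2162

Conditional on each trunk, P(X = 0): A: 0; B: 0.47; C: 8.03181e-05.
By total probability, P(X = 0) = 0.31·0 + 0.46·0.47 + 0.23·8.03181e-05 = 0.216218.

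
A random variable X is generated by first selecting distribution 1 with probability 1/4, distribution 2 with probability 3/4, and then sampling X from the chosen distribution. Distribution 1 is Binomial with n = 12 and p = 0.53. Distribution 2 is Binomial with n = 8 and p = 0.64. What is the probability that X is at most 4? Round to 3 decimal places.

Conditional on each component, P(X ≤ 4): 1: 0.141097; 2: 0.315279.
By total probability, P(X ≤ 4) = 0.25·0.141097 + 0.75·0.315279 = 0.271734.

0.272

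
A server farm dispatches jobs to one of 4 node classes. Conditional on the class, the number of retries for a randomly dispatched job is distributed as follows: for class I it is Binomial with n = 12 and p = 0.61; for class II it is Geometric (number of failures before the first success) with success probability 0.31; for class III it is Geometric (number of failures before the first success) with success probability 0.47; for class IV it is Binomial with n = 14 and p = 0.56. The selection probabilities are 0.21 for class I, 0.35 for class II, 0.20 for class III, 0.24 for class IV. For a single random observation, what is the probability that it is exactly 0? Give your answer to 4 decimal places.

0.2025

Conditional on each class, P(X = 0): I: 1.23816e-05; II: 0.31; III: 0.47; IV: 1.01938e-05.
By total probability, P(X = 0) = 0.21·1.23816e-05 + 0.35·0.31 + 0.2·0.47 + 0.24·1.01938e-05 = 0.202505.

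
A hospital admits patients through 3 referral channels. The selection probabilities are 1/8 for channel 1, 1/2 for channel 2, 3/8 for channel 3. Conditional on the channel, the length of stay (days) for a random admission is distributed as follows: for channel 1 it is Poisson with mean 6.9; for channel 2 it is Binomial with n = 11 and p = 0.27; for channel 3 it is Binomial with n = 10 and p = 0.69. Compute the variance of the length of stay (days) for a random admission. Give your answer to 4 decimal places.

6.6099

Per component, 1: μ=6.9, E[X²]=54.51; 2: μ=2.97, E[X²]=10.989; 3: μ=6.9, E[X²]=49.749.
E[X] = 0.125·6.9 + 0.5·2.97 + 0.375·6.9 = 4.935.
E[X²] = 0.125·54.51 + 0.5·10.989 + 0.375·49.749 = 30.9641.
Var(X) = E[X²] − (E[X])² = 30.9641 − 24.3542 = 6.6099.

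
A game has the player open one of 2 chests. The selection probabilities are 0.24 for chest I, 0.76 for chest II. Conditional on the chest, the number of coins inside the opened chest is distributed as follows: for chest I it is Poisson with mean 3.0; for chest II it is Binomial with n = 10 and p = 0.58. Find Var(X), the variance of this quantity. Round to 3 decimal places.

Per component, I: μ=3, E[X²]=12; II: μ=5.8, E[X²]=36.076.
E[X] = 0.24·3 + 0.76·5.8 = 5.128.
E[X²] = 0.24·12 + 0.76·36.076 = 30.2978.
Var(X) = E[X²] − (E[X])² = 30.2978 − 26.2964 = 4.00138.

4.001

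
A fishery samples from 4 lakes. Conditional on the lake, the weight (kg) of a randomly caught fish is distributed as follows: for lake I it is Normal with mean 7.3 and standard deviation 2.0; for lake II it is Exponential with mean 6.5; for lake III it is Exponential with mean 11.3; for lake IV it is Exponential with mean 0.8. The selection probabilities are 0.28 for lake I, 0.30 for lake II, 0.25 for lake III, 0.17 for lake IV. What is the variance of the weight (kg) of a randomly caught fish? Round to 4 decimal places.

57.0818

Per component, I: μ=7.3, E[X²]=57.29; II: μ=6.5, E[X²]=84.5; III: μ=11.3, E[X²]=255.38; IV: μ=0.8, E[X²]=1.28.
E[X] = 0.28·7.3 + 0.3·6.5 + 0.25·11.3 + 0.17·0.8 = 6.955.
E[X²] = 0.28·57.29 + 0.3·84.5 + 0.25·255.38 + 0.17·1.28 = 105.454.
Var(X) = E[X²] − (E[X])² = 105.454 − 48.372 = 57.0818.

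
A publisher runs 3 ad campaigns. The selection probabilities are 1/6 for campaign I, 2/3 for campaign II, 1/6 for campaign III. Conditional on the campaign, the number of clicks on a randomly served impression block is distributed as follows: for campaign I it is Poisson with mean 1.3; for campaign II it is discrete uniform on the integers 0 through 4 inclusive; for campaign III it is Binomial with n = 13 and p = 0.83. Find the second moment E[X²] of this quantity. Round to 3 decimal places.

For each component E[X²] = Var + (mean)², giving I: 2.99; II: 6; III: 118.258.
Overall E[X²] = 0.166667·2.99 + 0.666667·6 + 0.166667·118.258 = 24.2081.

24.208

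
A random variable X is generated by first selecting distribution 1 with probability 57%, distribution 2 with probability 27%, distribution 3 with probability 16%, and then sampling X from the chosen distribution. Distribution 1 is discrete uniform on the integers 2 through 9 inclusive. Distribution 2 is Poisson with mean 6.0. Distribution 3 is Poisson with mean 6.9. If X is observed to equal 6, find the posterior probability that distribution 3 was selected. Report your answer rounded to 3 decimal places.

0.174

Likelihoods P(X=6 | ·): 1: 0.125; 2: 0.160623; 3: 0.151053.
Posterior ∝ prior × likelihood. Numerator for 3: 0.16·0.151053 = 0.0241685.
Normalizing constant: 0.57·0.125 + 0.27·0.160623 + 0.16·0.151053 = 0.138787.
P(3 | observation) = 0.0241685 / 0.138787 = 0.174141.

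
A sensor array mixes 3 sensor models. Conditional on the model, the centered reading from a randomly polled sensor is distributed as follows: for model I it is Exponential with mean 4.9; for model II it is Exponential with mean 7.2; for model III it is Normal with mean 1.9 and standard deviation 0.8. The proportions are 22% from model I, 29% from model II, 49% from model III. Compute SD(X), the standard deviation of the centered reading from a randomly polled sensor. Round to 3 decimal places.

5.092

Per component, I: μ=4.9, E[X²]=48.02; II: μ=7.2, E[X²]=103.68; III: μ=1.9, E[X²]=4.25.
E[X] = 0.22·4.9 + 0.29·7.2 + 0.49·1.9 = 4.097.
E[X²] = 0.22·48.02 + 0.29·103.68 + 0.49·4.25 = 42.7141.
Var(X) = E[X²] − (E[X])² = 42.7141 − 16.7854 = 25.9287.
SD(X) = √25.9287 = 5.09202.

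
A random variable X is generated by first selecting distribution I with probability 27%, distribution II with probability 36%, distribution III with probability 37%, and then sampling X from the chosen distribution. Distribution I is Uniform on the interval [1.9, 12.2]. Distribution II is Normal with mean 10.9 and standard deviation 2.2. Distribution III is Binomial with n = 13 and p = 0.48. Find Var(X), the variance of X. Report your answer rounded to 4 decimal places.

9.7288

Per component, I: μ=7.05, E[X²]=58.5433; II: μ=10.9, E[X²]=123.65; III: μ=6.24, E[X²]=42.1824.
E[X] = 0.27·7.05 + 0.36·10.9 + 0.37·6.24 = 8.1363.
E[X²] = 0.27·58.5433 + 0.36·123.65 + 0.37·42.1824 = 75.9282.
Var(X) = E[X²] − (E[X])² = 75.9282 − 66.1994 = 9.72881.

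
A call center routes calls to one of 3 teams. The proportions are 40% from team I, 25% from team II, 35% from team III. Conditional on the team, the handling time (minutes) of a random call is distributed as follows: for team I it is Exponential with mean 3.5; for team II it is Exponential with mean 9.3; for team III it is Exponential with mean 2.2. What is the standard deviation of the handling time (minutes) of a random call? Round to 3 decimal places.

6.019

Per component, I: μ=3.5, E[X²]=24.5; II: μ=9.3, E[X²]=172.98; III: μ=2.2, E[X²]=9.68.
E[X] = 0.4·3.5 + 0.25·9.3 + 0.35·2.2 = 4.495.
E[X²] = 0.4·24.5 + 0.25·172.98 + 0.35·9.68 = 56.433.
Var(X) = E[X²] − (E[X])² = 56.433 − 20.205 = 36.228.
SD(X) = √36.228 = 6.01897.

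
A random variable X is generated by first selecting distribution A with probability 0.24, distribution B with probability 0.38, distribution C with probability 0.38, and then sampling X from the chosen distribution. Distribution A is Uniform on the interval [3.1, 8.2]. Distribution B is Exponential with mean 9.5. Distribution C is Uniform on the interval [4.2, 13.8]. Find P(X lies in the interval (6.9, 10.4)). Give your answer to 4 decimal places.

Conditional on each component, P(6.9 < X < 10.4): A: 0.254902; B: 0.14906; C: 0.364583.
By total probability, P(6.9 < X < 10.4) = 0.24·0.254902 + 0.38·0.14906 + 0.38·0.364583 = 0.256361.

0.2564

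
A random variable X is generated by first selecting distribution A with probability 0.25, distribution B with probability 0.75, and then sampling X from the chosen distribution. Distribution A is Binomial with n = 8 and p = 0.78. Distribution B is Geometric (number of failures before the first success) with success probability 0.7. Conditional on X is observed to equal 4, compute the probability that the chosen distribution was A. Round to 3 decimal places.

Likelihoods P(X=4 | ·): A: 0.060697; B: 0.00567.
Posterior ∝ prior × likelihood. Numerator for A: 0.25·0.060697 = 0.0151742.
Normalizing constant: 0.25·0.060697 + 0.75·0.00567 = 0.0194267.
P(A | observation) = 0.0151742 / 0.0194267 = 0.781101.

0.781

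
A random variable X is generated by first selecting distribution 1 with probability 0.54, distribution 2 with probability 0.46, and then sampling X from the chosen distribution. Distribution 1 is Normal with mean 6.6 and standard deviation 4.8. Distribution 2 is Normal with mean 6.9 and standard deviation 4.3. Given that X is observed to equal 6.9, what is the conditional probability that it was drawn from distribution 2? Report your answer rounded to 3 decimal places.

0.488

Likelihoods f(6.9 | ·): 1: 0.0829508; 2: 0.0927773.
Posterior ∝ prior × likelihood. Numerator for 2: 0.46·0.0927773 = 0.0426775.
Normalizing constant: 0.54·0.0829508 + 0.46·0.0927773 = 0.087471.
P(2 | observation) = 0.0426775 / 0.087471 = 0.487905.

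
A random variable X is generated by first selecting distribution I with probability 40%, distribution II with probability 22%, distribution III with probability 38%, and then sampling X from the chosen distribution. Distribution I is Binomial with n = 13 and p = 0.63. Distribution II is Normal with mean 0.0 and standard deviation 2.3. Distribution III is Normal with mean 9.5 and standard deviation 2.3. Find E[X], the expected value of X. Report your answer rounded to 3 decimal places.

6.886

Component means — I: 8.19; II: 0; III: 9.5.
E[X] = 0.4·8.19 + 0.22·0 + 0.38·9.5 = 6.886.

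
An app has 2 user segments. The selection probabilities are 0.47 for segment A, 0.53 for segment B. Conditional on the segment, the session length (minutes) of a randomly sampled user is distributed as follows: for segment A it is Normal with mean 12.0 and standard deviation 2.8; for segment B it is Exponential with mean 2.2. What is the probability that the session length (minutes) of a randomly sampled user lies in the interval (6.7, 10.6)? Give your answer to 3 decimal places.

0.152

Conditional on each segment, P(6.7 < X < 10.6): A: 0.279349; B: 0.0394932.
By total probability, P(6.7 < X < 10.6) = 0.47·0.279349 + 0.53·0.0394932 = 0.152225.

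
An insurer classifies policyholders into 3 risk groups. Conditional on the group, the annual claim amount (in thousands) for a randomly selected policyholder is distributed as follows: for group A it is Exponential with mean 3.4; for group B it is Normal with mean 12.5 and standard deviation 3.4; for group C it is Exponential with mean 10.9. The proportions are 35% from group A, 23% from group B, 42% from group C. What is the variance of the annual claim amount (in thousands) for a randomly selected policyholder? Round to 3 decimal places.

71.787

Per component, A: μ=3.4, E[X²]=23.12; B: μ=12.5, E[X²]=167.81; C: μ=10.9, E[X²]=237.62.
E[X] = 0.35·3.4 + 0.23·12.5 + 0.42·10.9 = 8.643.
E[X²] = 0.35·23.12 + 0.23·167.81 + 0.42·237.62 = 146.489.
Var(X) = E[X²] − (E[X])² = 146.489 − 74.7014 = 71.7873.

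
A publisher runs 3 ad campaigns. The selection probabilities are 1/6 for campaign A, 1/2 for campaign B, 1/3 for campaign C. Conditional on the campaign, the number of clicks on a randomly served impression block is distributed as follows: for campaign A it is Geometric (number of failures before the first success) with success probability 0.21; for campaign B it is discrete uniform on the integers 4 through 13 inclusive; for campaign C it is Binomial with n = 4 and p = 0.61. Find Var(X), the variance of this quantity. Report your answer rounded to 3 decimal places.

Per component, A: μ=3.7619, E[X²]=32.0658; B: μ=8.5, E[X²]=80.5; C: μ=2.44, E[X²]=6.9052.
E[X] = 0.166667·3.7619 + 0.5·8.5 + 0.333333·2.44 = 5.69032.
E[X²] = 0.166667·32.0658 + 0.5·80.5 + 0.333333·6.9052 = 47.896.
Var(X) = E[X²] − (E[X])² = 47.896 − 32.3797 = 15.5163.

15.516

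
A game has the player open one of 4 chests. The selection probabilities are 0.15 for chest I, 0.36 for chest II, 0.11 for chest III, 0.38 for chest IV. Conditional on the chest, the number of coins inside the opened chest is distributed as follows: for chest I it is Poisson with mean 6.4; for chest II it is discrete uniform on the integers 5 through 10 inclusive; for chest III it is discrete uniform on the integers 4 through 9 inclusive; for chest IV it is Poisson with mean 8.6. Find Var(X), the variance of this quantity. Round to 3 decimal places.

Per component, I: μ=6.4, E[X²]=47.36; II: μ=7.5, E[X²]=59.1667; III: μ=6.5, E[X²]=45.1667; IV: μ=8.6, E[X²]=82.56.
E[X] = 0.15·6.4 + 0.36·7.5 + 0.11·6.5 + 0.38·8.6 = 7.643.
E[X²] = 0.15·47.36 + 0.36·59.1667 + 0.11·45.1667 + 0.38·82.56 = 64.7451.
Var(X) = E[X²] − (E[X])² = 64.7451 − 58.4154 = 6.32968.

6.330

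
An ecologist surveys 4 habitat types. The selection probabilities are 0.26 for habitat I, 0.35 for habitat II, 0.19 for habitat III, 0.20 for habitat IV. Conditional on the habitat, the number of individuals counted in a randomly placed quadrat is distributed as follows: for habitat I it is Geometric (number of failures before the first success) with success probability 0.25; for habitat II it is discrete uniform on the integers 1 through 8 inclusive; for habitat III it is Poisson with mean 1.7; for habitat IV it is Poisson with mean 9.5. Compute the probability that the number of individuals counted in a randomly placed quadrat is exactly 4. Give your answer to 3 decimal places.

Conditional on each habitat, P(X = 4): I: 0.0791016; II: 0.125; III: 0.0635746; IV: 0.025403.
By total probability, P(X = 4) = 0.26·0.0791016 + 0.35·0.125 + 0.19·0.0635746 + 0.2·0.025403 = 0.0814762.

0.081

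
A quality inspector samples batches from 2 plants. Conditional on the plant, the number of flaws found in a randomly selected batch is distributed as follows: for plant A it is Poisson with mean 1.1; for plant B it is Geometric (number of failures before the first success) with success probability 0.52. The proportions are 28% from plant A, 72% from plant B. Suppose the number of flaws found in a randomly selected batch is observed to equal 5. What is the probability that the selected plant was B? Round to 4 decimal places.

0.8841

Likelihoods P(X=5 | ·): A: 0.00446744; B: 0.0132498.
Posterior ∝ prior × likelihood. Numerator for B: 0.72·0.0132498 = 0.00953986.
Normalizing constant: 0.28·0.00446744 + 0.72·0.0132498 = 0.0107907.
P(B | observation) = 0.00953986 / 0.0107907 = 0.884078.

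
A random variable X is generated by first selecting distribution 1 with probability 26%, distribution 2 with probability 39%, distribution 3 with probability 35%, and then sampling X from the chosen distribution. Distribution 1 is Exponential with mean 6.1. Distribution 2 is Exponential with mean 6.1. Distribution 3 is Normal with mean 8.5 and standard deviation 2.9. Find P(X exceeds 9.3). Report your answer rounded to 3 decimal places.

Conditional on each component, P(X > 9.3): 1: 0.21771; 2: 0.21771; 3: 0.391327.
By total probability, P(X > 9.3) = 0.26·0.21771 + 0.39·0.21771 + 0.35·0.391327 = 0.278476.

0.278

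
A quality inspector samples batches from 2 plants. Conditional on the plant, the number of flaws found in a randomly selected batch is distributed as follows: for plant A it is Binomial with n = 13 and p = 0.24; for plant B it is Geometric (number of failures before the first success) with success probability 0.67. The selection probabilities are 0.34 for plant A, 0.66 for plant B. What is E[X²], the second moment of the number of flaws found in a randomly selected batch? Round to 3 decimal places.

4.761

For each component E[X²] = Var + (mean)², giving A: 12.1056; B: 0.977723.
Overall E[X²] = 0.34·12.1056 + 0.66·0.977723 = 4.7612.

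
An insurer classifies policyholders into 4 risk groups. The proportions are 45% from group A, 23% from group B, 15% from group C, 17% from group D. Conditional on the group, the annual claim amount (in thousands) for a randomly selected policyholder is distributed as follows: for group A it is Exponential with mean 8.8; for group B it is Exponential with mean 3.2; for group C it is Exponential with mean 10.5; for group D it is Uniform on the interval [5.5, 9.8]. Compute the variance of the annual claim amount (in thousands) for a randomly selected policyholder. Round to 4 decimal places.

Per component, A: μ=8.8, E[X²]=154.88; B: μ=3.2, E[X²]=20.48; C: μ=10.5, E[X²]=220.5; D: μ=7.65, E[X²]=60.0633.
E[X] = 0.45·8.8 + 0.23·3.2 + 0.15·10.5 + 0.17·7.65 = 7.5715.
E[X²] = 0.45·154.88 + 0.23·20.48 + 0.15·220.5 + 0.17·60.0633 = 117.692.
Var(X) = E[X²] − (E[X])² = 117.692 − 57.3276 = 60.3646.

60.3646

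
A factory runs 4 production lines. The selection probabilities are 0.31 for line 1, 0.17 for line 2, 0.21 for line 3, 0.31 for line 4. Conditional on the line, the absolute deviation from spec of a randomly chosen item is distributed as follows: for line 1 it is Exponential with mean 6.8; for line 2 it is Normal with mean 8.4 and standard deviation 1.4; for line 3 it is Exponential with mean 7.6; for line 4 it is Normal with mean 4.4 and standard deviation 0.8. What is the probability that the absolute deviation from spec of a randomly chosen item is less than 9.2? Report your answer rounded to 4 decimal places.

Conditional on each line, P(X < 9.2): 1: 0.741521; 2: 0.716145; 3: 0.70196; 4: 1.
By total probability, P(X < 9.2) = 0.31·0.741521 + 0.17·0.716145 + 0.21·0.70196 + 0.31·1 = 0.809028.

0.8090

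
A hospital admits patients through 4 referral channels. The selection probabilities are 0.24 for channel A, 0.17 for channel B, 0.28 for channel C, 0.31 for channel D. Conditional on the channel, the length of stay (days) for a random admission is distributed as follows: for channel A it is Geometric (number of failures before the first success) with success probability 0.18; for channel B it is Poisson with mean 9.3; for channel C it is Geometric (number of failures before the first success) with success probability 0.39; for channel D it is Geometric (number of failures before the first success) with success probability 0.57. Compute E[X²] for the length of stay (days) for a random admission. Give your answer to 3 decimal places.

29.734

For each component E[X²] = Var + (mean)², giving A: 46.0617; B: 95.79; C: 6.45694; D: 1.89258.
Overall E[X²] = 0.24·46.0617 + 0.17·95.79 + 0.28·6.45694 + 0.31·1.89258 = 29.7338.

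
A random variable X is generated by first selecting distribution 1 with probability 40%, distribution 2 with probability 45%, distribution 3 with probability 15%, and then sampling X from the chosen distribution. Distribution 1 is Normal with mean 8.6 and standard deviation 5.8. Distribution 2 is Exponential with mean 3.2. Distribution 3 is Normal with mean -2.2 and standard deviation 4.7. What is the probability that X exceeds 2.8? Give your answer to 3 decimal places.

0.546

Conditional on each component, P(X > 2.8): 1: 0.841345; 2: 0.416862; 3: 0.143703.
By total probability, P(X > 2.8) = 0.4·0.841345 + 0.45·0.416862 + 0.15·0.143703 = 0.545681.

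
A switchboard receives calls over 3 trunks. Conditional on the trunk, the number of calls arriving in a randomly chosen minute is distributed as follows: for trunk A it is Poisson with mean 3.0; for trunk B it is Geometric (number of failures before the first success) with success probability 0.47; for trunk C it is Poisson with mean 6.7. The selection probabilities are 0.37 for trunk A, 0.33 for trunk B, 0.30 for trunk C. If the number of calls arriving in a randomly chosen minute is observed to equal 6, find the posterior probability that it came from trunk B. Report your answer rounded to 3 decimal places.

Likelihoods P(X=6 | ·): A: 0.0504094; B: 0.0104172; C: 0.154648.
Posterior ∝ prior × likelihood. Numerator for B: 0.33·0.0104172 = 0.00343769.
Normalizing constant: 0.37·0.0504094 + 0.33·0.0104172 + 0.3·0.154648 = 0.0684835.
P(B | observation) = 0.00343769 / 0.0684835 = 0.0501974.

0.050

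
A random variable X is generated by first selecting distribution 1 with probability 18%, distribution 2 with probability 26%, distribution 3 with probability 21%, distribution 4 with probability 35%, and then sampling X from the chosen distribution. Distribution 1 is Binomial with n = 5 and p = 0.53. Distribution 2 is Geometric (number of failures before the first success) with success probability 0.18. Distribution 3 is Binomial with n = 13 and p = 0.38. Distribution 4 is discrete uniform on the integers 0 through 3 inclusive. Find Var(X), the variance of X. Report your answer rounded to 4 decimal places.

Per component, 1: μ=2.65, E[X²]=8.268; 2: μ=4.55556, E[X²]=46.0617; 3: μ=4.94, E[X²]=27.4664; 4: μ=1.5, E[X²]=3.5.
E[X] = 0.18·2.65 + 0.26·4.55556 + 0.21·4.94 + 0.35·1.5 = 3.22384.
E[X²] = 0.18·8.268 + 0.26·46.0617 + 0.21·27.4664 + 0.35·3.5 = 20.4572.
Var(X) = E[X²] − (E[X])² = 20.4572 − 10.3932 = 10.0641.

10.0641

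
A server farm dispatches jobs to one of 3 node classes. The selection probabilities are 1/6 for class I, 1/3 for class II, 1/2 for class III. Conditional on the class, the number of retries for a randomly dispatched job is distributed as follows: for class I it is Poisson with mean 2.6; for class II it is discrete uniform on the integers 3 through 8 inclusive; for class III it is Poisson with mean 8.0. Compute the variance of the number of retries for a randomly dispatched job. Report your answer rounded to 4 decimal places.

Per component, I: μ=2.6, E[X²]=9.36; II: μ=5.5, E[X²]=33.1667; III: μ=8, E[X²]=72.
E[X] = 0.166667·2.6 + 0.333333·5.5 + 0.5·8 = 6.26667.
E[X²] = 0.166667·9.36 + 0.333333·33.1667 + 0.5·72 = 48.6156.
Var(X) = E[X²] − (E[X])² = 48.6156 − 39.2711 = 9.34444.

9.3444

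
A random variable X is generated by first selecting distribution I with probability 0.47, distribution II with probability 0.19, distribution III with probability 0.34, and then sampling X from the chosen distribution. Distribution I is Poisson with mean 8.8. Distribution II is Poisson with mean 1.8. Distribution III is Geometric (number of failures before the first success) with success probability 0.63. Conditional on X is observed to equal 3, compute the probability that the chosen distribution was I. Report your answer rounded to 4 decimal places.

0.1628

Likelihoods P(X=3 | ·): I: 0.0171201; II: 0.160671; III: 0.0319114.
Posterior ∝ prior × likelihood. Numerator for I: 0.47·0.0171201 = 0.00804643.
Normalizing constant: 0.47·0.0171201 + 0.19·0.160671 + 0.34·0.0319114 = 0.0494237.
P(I | observation) = 0.00804643 / 0.0494237 = 0.162805.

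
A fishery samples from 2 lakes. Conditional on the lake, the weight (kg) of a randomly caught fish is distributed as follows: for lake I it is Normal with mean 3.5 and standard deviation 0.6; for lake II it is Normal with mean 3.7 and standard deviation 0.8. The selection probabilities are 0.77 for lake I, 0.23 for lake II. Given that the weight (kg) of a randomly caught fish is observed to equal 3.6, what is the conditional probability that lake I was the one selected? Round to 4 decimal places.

0.8161

Likelihoods f(3.6 | ·): I: 0.655733; II: 0.494797.
Posterior ∝ prior × likelihood. Numerator for I: 0.77·0.655733 = 0.504914.
Normalizing constant: 0.77·0.655733 + 0.23·0.494797 = 0.618718.
P(I | observation) = 0.504914 / 0.618718 = 0.816066.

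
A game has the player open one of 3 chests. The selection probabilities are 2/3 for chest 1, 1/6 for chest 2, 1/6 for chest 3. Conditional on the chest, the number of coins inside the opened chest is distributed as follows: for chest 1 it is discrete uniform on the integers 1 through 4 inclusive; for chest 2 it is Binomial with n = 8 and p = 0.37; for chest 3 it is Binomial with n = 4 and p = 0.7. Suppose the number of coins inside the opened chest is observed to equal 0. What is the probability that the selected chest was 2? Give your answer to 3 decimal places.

Likelihoods P(X=0 | ·): 1: 0; 2: 0.0248156; 3: 0.0081.
Posterior ∝ prior × likelihood. Numerator for 2: 0.166667·0.0248156 = 0.00413593.
Normalizing constant: 0.666667·0 + 0.166667·0.0248156 + 0.166667·0.0081 = 0.00548593.
P(2 | observation) = 0.00413593 / 0.00548593 = 0.753916.

0.754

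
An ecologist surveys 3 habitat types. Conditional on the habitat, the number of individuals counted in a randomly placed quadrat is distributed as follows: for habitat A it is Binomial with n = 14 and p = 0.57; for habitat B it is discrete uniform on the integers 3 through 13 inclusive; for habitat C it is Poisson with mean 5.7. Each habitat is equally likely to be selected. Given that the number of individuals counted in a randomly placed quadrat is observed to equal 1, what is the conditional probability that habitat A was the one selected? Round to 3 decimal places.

0.007

Likelihoods P(X=1 | ·): A: 0.000137117; B: 0; C: 0.019072.
Posterior ∝ prior × likelihood. Numerator for A: 0.333333·0.000137117 = 4.57058e-05.
Normalizing constant: 0.333333·0.000137117 + 0.333333·0 + 0.333333·0.019072 = 0.00640304.
P(A | observation) = 4.57058e-05 / 0.00640304 = 0.00713814.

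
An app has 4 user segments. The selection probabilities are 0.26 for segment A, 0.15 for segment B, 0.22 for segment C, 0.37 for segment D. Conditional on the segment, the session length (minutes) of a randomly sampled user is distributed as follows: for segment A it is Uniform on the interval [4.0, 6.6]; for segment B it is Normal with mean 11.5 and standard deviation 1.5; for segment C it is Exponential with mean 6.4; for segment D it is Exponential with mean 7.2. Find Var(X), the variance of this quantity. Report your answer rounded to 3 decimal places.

Per component, A: μ=5.3, E[X²]=28.6533; B: μ=11.5, E[X²]=134.5; C: μ=6.4, E[X²]=81.92; D: μ=7.2, E[X²]=103.68.
E[X] = 0.26·5.3 + 0.15·11.5 + 0.22·6.4 + 0.37·7.2 = 7.175.
E[X²] = 0.26·28.6533 + 0.15·134.5 + 0.22·81.92 + 0.37·103.68 = 84.0089.
Var(X) = E[X²] − (E[X])² = 84.0089 − 51.4806 = 32.5282.

32.528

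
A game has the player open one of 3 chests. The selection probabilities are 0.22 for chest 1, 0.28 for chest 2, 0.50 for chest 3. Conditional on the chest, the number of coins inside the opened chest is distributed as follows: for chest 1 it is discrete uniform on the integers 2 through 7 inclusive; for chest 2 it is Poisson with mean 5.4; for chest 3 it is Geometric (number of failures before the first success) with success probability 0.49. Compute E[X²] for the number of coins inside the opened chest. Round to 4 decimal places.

For each component E[X²] = Var + (mean)², giving 1: 23.1667; 2: 34.56; 3: 3.20741.
Overall E[X²] = 0.22·23.1667 + 0.28·34.56 + 0.5·3.20741 = 16.3772.

16.3772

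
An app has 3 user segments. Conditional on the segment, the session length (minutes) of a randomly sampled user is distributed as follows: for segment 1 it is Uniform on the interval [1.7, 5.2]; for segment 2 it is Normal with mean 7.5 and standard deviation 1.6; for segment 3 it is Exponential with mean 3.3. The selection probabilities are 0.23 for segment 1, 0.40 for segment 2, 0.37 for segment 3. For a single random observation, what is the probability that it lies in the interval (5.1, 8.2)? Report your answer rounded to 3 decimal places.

Conditional on each segment, P(5.1 < X < 8.2): 1: 0.0285714; 2: 0.602318; 3: 0.129877.
By total probability, P(5.1 < X < 8.2) = 0.23·0.0285714 + 0.4·0.602318 + 0.37·0.129877 = 0.295553.

0.296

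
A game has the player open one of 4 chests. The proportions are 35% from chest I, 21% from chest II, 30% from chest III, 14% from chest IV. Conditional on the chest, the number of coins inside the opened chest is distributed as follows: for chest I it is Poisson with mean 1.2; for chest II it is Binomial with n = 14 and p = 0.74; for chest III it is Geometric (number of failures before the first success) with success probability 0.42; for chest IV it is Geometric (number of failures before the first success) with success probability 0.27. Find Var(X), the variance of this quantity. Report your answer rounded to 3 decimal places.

16.531

Per component, I: μ=1.2, E[X²]=2.64; II: μ=10.36, E[X²]=110.023; III: μ=1.38095, E[X²]=5.19501; IV: μ=2.7037, E[X²]=17.3237.
E[X] = 0.35·1.2 + 0.21·10.36 + 0.3·1.38095 + 0.14·2.7037 = 3.3884.
E[X²] = 0.35·2.64 + 0.21·110.023 + 0.3·5.19501 + 0.14·17.3237 = 28.0127.
Var(X) = E[X²] − (E[X])² = 28.0127 − 11.4813 = 16.5314.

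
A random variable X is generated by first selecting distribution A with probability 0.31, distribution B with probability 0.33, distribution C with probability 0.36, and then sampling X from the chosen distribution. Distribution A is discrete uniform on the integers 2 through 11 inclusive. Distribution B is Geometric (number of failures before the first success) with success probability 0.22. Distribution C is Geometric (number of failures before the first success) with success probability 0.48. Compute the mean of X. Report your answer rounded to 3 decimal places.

Component means — A: 6.5; B: 3.54545; C: 1.08333.
E[X] = 0.31·6.5 + 0.33·3.54545 + 0.36·1.08333 = 3.575.

3.575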